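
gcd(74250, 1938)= 6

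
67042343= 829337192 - 762294849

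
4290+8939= 13229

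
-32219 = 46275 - 78494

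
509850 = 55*9270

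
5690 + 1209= 6899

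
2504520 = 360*6957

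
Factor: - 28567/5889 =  - 3^(-1 )*7^2 * 11^1*13^( - 1 )*53^1*151^( -1) 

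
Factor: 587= 587^1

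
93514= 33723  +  59791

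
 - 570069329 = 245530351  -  815599680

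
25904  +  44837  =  70741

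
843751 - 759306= 84445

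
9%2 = 1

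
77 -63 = 14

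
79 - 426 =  - 347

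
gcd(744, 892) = 4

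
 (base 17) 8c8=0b100111011100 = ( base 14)CC4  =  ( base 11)1995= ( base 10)2524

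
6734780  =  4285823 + 2448957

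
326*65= 21190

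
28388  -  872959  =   - 844571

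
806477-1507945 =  - 701468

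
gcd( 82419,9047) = 83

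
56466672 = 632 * 89346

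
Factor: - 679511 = -7^1*97073^1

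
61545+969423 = 1030968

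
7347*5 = 36735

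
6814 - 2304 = 4510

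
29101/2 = 29101/2 =14550.50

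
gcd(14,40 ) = 2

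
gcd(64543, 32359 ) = 1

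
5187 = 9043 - 3856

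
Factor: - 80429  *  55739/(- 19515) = 3^ ( - 1 )*5^( - 1 )*139^1 * 401^1 *1301^( - 1 )*80429^1 = 4483032031/19515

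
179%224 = 179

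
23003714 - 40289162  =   - 17285448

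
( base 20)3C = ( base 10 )72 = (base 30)2c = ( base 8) 110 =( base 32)28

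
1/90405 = 1/90405 = 0.00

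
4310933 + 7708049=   12018982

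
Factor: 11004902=2^1*23^1 * 239237^1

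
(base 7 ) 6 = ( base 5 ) 11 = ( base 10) 6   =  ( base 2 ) 110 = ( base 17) 6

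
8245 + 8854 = 17099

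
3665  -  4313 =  - 648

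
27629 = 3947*7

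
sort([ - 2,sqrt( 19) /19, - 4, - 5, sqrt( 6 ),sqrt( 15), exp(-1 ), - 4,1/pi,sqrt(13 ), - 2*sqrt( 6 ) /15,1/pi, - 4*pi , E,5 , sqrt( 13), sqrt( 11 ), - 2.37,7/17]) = [ - 4 * pi, - 5, - 4, - 4, - 2.37,-2 , - 2*sqrt(6 )/15,sqrt( 19)/19,1/pi,1/pi, exp( - 1 ), 7/17, sqrt( 6),E,sqrt(11),sqrt (13 ),sqrt( 13 ), sqrt(15 ) , 5] 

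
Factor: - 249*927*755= -3^3 * 5^1* 83^1*103^1*151^1 = - 174271365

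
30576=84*364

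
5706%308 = 162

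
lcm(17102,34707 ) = 1180038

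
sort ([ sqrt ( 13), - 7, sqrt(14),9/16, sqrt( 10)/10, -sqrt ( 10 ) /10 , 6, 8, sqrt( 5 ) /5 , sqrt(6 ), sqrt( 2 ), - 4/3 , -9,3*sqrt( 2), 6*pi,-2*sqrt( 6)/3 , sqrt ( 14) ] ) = [ -9, - 7 , - 2*sqrt(6 ) /3,- 4/3, - sqrt(10 ) /10,sqrt ( 10) /10,  sqrt( 5) /5,9/16, sqrt( 2), sqrt(6), sqrt( 13),sqrt(14 ), sqrt( 14), 3*sqrt( 2) , 6, 8 , 6 * pi ]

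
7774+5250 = 13024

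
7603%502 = 73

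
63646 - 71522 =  -7876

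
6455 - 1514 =4941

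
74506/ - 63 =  - 74506/63 = -1182.63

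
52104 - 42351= 9753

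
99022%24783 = 24673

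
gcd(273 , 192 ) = 3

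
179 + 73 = 252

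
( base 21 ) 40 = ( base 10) 84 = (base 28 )30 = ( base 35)2E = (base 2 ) 1010100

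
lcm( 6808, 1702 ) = 6808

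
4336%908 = 704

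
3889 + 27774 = 31663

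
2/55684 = 1/27842= 0.00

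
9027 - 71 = 8956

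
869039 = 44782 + 824257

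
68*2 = 136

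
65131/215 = 302 + 201/215=   302.93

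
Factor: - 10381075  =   - 5^2* 241^1* 1723^1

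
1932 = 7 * 276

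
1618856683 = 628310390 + 990546293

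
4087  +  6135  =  10222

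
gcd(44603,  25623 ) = 949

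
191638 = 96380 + 95258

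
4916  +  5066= 9982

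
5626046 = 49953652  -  44327606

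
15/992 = 15/992= 0.02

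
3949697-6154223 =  - 2204526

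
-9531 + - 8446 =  - 17977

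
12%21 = 12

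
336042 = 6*56007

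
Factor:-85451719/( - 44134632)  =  2^(-3 )*3^( - 5)*29^1*73^( - 1) * 311^( - 1)*2946611^1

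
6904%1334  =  234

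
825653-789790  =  35863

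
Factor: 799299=3^2*88811^1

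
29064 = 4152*7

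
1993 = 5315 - 3322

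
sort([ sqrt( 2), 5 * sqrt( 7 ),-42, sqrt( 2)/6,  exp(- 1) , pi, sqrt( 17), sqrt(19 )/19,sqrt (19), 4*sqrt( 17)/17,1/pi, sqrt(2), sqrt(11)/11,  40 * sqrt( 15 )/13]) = [  -  42 , sqrt(19 ) /19, sqrt( 2) /6, sqrt(11 )/11, 1/pi, exp (-1), 4 * sqrt ( 17)/17, sqrt(2), sqrt ( 2),pi, sqrt(17),sqrt( 19),40 * sqrt( 15)/13, 5 * sqrt(7)]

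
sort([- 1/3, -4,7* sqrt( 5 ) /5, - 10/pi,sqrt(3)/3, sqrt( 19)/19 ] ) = [-4, - 10/pi, - 1/3, sqrt( 19)/19,sqrt( 3)/3, 7*  sqrt ( 5) /5 ] 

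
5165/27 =191 +8/27 = 191.30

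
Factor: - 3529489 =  - 17^1 * 191^1*1087^1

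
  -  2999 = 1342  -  4341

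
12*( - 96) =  - 1152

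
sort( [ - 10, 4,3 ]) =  [ - 10, 3, 4 ] 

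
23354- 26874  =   - 3520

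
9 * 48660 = 437940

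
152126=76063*2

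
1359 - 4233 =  - 2874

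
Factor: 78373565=5^1*  1093^1  *14341^1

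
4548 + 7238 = 11786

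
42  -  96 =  - 54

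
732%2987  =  732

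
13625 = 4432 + 9193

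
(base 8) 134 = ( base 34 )2O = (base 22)44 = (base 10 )92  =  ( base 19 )4g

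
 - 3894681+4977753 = 1083072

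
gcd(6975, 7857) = 9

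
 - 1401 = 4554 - 5955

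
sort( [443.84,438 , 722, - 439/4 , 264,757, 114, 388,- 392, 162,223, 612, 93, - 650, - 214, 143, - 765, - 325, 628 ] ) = [ - 765,- 650,-392, - 325, - 214,  -  439/4,93, 114 , 143, 162, 223, 264, 388,438, 443.84,  612, 628 , 722,757 ]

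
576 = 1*576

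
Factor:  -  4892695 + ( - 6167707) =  - 2^1*5530201^1 =-  11060402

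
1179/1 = 1179 =1179.00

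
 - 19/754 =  - 19/754  =  - 0.03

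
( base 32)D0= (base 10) 416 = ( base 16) 1a0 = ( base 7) 1133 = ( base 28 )eo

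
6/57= 2/19 = 0.11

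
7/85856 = 7/85856 = 0.00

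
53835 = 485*111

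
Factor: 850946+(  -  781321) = 69625 = 5^3*557^1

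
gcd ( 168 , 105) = 21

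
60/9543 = 20/3181 = 0.01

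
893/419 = 893/419 = 2.13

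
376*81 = 30456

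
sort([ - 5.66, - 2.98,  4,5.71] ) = [ - 5.66, - 2.98, 4, 5.71 ] 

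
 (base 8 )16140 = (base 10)7264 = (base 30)824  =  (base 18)147a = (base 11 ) 5504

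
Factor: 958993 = 7^1* 136999^1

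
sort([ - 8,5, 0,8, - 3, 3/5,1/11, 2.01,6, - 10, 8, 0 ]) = [ - 10, - 8, - 3, 0, 0 , 1/11, 3/5,2.01,5, 6, 8, 8 ] 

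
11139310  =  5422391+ 5716919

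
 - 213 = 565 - 778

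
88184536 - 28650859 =59533677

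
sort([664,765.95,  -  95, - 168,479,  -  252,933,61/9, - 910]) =[-910, - 252,- 168,  -  95, 61/9,479,664,765.95, 933 ] 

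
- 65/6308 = -1+6243/6308 = - 0.01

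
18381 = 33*557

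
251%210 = 41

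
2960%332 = 304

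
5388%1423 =1119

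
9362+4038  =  13400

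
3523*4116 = 14500668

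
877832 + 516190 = 1394022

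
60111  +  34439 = 94550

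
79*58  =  4582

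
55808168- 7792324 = 48015844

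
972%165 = 147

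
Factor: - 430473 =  - 3^1*43^1 * 47^1 *71^1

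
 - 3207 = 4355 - 7562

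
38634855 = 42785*903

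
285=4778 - 4493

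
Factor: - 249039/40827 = -3^1*7^1*31^( - 1 ) * 59^1*67^1*439^( - 1) = - 83013/13609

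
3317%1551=215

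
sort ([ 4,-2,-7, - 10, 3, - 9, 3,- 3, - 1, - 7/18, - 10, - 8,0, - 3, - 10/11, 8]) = [-10, - 10, - 9, - 8, - 7, - 3, - 3, - 2, - 1, - 10/11 ,  -  7/18,0, 3,3 , 4, 8 ] 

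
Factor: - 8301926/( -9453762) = 3^( - 2)*41^1*137^1 * 739^1*525209^( - 1) = 4150963/4726881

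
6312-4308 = 2004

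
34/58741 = 34/58741 = 0.00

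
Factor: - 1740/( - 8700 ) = 1/5= 5^(-1 )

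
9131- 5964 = 3167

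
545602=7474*73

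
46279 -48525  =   - 2246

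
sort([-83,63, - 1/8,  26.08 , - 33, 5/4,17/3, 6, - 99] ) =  [ - 99,- 83,- 33,-1/8, 5/4, 17/3, 6,  26.08,63]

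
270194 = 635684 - 365490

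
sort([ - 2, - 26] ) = [-26 , - 2]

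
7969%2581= 226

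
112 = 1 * 112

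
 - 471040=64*(  -  7360 )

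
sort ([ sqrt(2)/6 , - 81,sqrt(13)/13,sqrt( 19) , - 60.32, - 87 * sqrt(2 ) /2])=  [ - 81, - 87 * sqrt(2 ) /2, - 60.32, sqrt( 2) /6,sqrt( 13 ) /13,sqrt( 19 )]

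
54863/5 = 10972 + 3/5= 10972.60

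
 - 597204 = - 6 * 99534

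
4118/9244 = 2059/4622 = 0.45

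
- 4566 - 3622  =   - 8188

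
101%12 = 5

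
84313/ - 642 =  - 84313/642  =  -131.33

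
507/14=507/14 =36.21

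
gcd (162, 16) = 2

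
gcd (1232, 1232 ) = 1232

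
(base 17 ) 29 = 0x2B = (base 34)19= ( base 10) 43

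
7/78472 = 7/78472 = 0.00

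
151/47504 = 151/47504 = 0.00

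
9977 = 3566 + 6411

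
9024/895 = 9024/895 = 10.08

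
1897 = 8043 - 6146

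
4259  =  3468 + 791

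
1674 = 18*93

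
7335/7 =7335/7 = 1047.86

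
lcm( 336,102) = 5712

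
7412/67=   110 + 42/67= 110.63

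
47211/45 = 1049  +  2/15 = 1049.13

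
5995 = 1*5995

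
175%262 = 175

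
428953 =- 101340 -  - 530293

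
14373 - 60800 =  - 46427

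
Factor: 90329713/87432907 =43^1*1451^( - 1 )*60257^( - 1 )* 2100691^1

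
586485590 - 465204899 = 121280691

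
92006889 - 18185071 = 73821818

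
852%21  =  12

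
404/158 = 2 + 44/79 = 2.56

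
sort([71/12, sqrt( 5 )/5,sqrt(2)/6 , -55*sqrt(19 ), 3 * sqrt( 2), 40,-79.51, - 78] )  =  [ - 55*sqrt( 19),-79.51, - 78,sqrt( 2) /6, sqrt( 5) /5,3 * sqrt ( 2),71/12, 40 ] 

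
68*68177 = 4636036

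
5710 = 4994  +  716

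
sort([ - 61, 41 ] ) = [-61,41 ] 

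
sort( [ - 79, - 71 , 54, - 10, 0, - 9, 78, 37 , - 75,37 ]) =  [ - 79, -75, - 71,-10,- 9,0, 37,37,54,78]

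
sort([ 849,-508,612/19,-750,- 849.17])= [ - 849.17,  -  750,- 508,612/19,849 ] 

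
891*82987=73941417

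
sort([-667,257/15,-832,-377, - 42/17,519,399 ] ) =[-832, - 667,-377, - 42/17,257/15,399, 519]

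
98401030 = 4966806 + 93434224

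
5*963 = 4815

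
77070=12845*6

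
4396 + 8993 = 13389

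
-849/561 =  - 283/187 = -1.51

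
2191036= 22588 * 97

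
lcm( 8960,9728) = 340480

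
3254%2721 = 533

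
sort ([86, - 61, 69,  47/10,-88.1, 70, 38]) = [ - 88.1,-61,47/10, 38,  69,70,86] 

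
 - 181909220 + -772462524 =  - 954371744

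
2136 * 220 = 469920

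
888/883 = 1 + 5/883 = 1.01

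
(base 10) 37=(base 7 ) 52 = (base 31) 16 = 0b100101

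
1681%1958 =1681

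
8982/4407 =2+56/1469 = 2.04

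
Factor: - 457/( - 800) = 2^ ( - 5)*5^(- 2)*457^1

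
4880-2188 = 2692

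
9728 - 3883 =5845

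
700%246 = 208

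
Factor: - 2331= -3^2 * 7^1*37^1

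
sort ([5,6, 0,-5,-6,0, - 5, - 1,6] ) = [ - 6, - 5,- 5 ,- 1,  0, 0, 5 , 6, 6]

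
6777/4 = 1694 +1/4 = 1694.25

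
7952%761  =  342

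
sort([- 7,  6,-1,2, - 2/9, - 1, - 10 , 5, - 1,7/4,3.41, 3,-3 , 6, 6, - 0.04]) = [ - 10, - 7,  -  3, - 1, - 1, - 1, - 2/9 ,  -  0.04,7/4,2,3,3.41, 5,6,6, 6 ] 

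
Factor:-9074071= - 29^1 * 312899^1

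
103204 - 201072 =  - 97868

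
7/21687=7/21687 = 0.00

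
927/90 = 103/10 =10.30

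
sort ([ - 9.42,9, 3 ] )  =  [ - 9.42,3, 9]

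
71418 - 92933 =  -21515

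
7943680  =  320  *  24824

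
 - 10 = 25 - 35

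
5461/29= 5461/29=188.31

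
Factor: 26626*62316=1659225816 = 2^3 * 3^3 * 577^1*13313^1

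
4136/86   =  2068/43 = 48.09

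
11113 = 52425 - 41312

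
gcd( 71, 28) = 1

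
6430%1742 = 1204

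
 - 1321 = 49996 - 51317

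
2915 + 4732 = 7647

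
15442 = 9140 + 6302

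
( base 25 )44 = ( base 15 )6e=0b1101000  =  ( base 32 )38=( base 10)104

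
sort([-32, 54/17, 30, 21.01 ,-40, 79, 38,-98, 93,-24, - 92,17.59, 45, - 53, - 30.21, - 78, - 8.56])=[ - 98, - 92, - 78,-53, - 40,  -  32, - 30.21, - 24,-8.56,54/17, 17.59, 21.01,  30,38,  45, 79,93]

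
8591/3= 8591/3 = 2863.67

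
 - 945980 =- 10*94598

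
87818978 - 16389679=71429299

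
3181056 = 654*4864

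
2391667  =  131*18257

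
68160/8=8520=8520.00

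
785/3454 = 5/22 = 0.23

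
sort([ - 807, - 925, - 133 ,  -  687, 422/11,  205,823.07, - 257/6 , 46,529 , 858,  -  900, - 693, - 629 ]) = [-925, - 900, - 807, - 693, - 687, -629, -133,-257/6,422/11,46,205, 529, 823.07, 858]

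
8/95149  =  8/95149   =  0.00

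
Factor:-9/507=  - 3/169 = - 3^1*13^(-2 )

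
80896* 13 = 1051648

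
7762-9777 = -2015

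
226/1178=113/589 = 0.19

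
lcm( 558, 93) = 558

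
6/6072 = 1/1012 = 0.00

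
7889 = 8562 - 673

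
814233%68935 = 55948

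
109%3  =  1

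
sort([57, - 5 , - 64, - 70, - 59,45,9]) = [  -  70,-64, - 59, - 5, 9, 45, 57]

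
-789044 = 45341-834385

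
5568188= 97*57404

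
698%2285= 698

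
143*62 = 8866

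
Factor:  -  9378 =  -  2^1*  3^2*521^1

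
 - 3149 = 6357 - 9506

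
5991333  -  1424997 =4566336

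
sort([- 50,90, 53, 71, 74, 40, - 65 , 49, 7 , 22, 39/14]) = [ - 65, - 50, 39/14, 7, 22,  40, 49,53 , 71, 74, 90 ] 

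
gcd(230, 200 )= 10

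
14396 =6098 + 8298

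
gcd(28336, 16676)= 44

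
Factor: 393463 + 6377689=2^4 *29^1*14593^1 =6771152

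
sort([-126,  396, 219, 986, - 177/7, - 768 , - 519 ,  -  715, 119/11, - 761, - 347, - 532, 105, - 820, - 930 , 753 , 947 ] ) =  [-930, - 820, - 768, - 761, - 715, - 532,- 519, - 347, -126, - 177/7,119/11,105, 219 , 396,753, 947, 986]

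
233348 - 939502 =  - 706154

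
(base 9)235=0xc2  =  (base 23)8A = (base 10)194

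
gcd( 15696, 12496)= 16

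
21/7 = 3 = 3.00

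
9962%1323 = 701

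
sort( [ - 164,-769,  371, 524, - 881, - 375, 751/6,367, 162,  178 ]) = [ - 881, - 769, - 375, - 164,  751/6,162,178,  367,371,524]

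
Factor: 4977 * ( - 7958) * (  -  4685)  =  2^1*3^2 * 5^1*7^1*23^1*79^1* 173^1*937^1 = 185558635710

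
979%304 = 67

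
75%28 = 19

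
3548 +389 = 3937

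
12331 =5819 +6512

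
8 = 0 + 8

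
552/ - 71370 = -92/11895= - 0.01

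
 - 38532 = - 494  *78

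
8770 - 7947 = 823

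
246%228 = 18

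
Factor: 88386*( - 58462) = - 2^2*3^1*14731^1*  29231^1= - 5167222332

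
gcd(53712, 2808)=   72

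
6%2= 0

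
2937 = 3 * 979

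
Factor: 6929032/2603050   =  2^2* 5^( - 2 )*11^1*71^1*79^( - 1)*659^(  -  1)*1109^1  =  3464516/1301525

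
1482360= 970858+511502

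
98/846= 49/423   =  0.12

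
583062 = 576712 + 6350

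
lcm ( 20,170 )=340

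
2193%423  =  78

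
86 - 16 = 70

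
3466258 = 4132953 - 666695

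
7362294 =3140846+4221448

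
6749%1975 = 824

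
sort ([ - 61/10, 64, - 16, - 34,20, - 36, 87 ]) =[ - 36 , - 34, - 16, - 61/10,20,  64, 87] 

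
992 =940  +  52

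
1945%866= 213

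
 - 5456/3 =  - 1819  +  1/3 = - 1818.67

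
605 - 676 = -71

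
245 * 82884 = 20306580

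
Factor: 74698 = 2^1*13^3*17^1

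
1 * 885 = 885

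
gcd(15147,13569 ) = 3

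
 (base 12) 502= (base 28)pm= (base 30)o2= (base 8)1322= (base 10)722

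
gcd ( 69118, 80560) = 2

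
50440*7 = 353080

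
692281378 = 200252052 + 492029326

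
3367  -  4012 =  -645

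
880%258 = 106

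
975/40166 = 975/40166= 0.02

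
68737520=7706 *8920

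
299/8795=299/8795 = 0.03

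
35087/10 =3508 + 7/10  =  3508.70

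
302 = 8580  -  8278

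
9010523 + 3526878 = 12537401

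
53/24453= 53/24453 = 0.00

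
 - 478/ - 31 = 15  +  13/31 =15.42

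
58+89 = 147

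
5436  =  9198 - 3762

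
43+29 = 72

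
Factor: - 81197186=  - 2^1 * 7^1*  5799799^1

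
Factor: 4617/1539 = 3^1 = 3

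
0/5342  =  0= 0.00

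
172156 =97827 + 74329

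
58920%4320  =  2760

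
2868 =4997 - 2129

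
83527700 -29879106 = 53648594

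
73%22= 7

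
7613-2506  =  5107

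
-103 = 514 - 617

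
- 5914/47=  -5914/47 = - 125.83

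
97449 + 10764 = 108213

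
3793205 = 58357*65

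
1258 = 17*74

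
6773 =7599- 826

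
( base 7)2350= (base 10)868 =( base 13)51a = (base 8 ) 1544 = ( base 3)1012011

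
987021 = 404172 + 582849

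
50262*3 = 150786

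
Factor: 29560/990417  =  2^3*3^(  -  1)*5^1*739^1*330139^( - 1) 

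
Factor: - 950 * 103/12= - 48925/6 = - 2^( - 1)*3^( - 1)*5^2*19^1*103^1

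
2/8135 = 2/8135 = 0.00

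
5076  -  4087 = 989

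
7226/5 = 7226/5 = 1445.20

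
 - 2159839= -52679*41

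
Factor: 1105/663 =5/3=   3^(-1) * 5^1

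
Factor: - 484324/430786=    - 2^1* 121081^1*215393^(-1 ) = -242162/215393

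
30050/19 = 1581  +  11/19 = 1581.58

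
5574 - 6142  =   - 568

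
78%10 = 8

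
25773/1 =25773  =  25773.00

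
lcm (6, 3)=6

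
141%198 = 141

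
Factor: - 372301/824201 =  - 7^( - 1 )*19^( - 1 )*23^1*6197^ ( - 1)*16187^1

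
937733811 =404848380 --532885431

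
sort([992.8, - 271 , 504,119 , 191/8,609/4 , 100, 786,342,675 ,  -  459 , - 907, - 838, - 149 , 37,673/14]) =[ - 907, - 838, - 459, - 271  , - 149,191/8,37 , 673/14, 100, 119 , 609/4,342,504,675, 786, 992.8]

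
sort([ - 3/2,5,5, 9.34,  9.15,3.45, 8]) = [ - 3/2 , 3.45, 5, 5,8 , 9.15,9.34 ]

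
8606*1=8606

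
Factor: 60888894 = 2^1 * 3^1*11^2*83869^1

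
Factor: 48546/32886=31/21 = 3^ ( - 1) * 7^( - 1)*31^1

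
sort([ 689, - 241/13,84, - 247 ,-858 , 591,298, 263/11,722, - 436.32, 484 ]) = [ -858, - 436.32, - 247, - 241/13 , 263/11, 84 , 298 , 484,591, 689,722]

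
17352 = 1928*9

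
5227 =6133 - 906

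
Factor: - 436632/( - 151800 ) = 791/275= 5^( - 2 )*7^1* 11^ ( - 1)*113^1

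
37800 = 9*4200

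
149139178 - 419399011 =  - 270259833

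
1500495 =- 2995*( - 501 ) 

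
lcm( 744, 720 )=22320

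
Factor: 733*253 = 185449 =11^1*23^1*733^1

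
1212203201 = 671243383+540959818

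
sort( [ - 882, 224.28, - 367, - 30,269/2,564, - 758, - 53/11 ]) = [  -  882,-758, - 367, - 30,  -  53/11,269/2,224.28, 564 ]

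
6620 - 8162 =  - 1542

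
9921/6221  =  9921/6221  =  1.59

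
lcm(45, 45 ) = 45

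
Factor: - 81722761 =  - 3229^1*25309^1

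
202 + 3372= 3574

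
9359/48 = 194 + 47/48 = 194.98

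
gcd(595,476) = 119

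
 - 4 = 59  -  63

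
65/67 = 65/67 = 0.97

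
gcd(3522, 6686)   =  2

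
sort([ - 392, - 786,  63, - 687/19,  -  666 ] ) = [ - 786,  -  666, - 392, - 687/19,63]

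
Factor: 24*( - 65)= - 2^3*3^1*5^1*13^1 = - 1560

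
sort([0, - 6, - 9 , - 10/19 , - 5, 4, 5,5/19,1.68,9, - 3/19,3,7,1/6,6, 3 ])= [ - 9, - 6, - 5, - 10/19, - 3/19 , 0,1/6,5/19, 1.68, 3,3, 4 , 5, 6,7,9 ]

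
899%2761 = 899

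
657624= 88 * 7473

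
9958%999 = 967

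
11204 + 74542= 85746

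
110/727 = 110/727=0.15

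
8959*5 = 44795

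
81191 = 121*671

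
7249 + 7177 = 14426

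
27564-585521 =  - 557957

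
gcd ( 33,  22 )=11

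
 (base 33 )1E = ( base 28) 1j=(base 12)3b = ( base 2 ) 101111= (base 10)47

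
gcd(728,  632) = 8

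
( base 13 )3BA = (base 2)1010010100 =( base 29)MM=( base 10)660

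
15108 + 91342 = 106450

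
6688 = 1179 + 5509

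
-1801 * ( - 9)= 16209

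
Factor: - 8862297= - 3^1 * 907^1*3257^1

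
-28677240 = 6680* ( - 4293 ) 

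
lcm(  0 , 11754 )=0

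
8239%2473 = 820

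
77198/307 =77198/307 = 251.46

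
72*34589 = 2490408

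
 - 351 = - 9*39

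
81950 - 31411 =50539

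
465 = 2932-2467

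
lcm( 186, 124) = 372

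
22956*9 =206604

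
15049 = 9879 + 5170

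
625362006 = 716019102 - 90657096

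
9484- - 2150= 11634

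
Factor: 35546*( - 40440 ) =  - 1437480240 = - 2^4*3^1 * 5^1*7^1*337^1*2539^1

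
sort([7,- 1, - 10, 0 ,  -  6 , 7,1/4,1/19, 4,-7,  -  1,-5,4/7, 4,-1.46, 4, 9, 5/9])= [- 10,- 7 ,-6 , - 5, - 1.46 , - 1 ,- 1,0 , 1/19,1/4 , 5/9 , 4/7, 4, 4,  4, 7 , 7, 9]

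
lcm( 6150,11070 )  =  55350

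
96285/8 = 12035 + 5/8 = 12035.62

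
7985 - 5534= 2451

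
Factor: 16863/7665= 5^( - 1)*11^1=11/5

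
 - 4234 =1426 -5660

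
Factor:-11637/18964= - 27/44 = - 2^(-2 )*3^3 * 11^(-1 ) 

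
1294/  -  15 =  - 87 +11/15= -  86.27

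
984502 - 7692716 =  - 6708214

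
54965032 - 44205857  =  10759175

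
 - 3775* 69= - 260475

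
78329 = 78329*1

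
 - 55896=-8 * 6987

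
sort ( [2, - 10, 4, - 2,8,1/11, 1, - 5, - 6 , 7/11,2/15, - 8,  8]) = [ - 10,-8, - 6, - 5, - 2, 1/11, 2/15,7/11,  1,  2, 4, 8,8 ]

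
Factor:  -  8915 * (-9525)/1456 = 2^(-4)*3^1*5^3 * 7^( - 1)*13^(-1)*127^1*1783^1=84915375/1456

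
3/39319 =3/39319 =0.00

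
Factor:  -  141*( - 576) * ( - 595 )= -2^6*3^3* 5^1 * 7^1*17^1*47^1 = -48323520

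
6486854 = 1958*3313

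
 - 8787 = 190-8977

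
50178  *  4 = 200712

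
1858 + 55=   1913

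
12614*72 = 908208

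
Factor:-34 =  - 2^1*17^1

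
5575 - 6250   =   - 675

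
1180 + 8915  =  10095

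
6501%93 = 84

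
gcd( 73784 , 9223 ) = 9223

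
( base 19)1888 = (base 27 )DFP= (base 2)10011010110011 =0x26B3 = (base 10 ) 9907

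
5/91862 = 5/91862 = 0.00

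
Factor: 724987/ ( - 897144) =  - 2^ ( - 3)*3^( - 1)*29^( - 1)*53^1*1289^( - 1 )  *13679^1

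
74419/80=74419/80 = 930.24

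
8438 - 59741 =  - 51303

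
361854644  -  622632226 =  - 260777582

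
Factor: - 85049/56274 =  - 2^( - 1)*3^(-1 )*83^ ( - 1)*113^( - 1)*85049^1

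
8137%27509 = 8137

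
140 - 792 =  - 652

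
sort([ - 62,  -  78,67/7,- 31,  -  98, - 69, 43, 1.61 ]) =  [ - 98, - 78, - 69, - 62, - 31, 1.61, 67/7, 43 ] 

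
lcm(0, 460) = 0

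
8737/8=1092+ 1/8=1092.12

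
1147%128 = 123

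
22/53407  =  22/53407 = 0.00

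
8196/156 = 52 + 7/13 = 52.54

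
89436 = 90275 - 839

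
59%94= 59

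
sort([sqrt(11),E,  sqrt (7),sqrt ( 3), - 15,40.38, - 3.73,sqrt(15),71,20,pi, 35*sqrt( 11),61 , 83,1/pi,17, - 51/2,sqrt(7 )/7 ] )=[ - 51/2, - 15 ,  -  3.73, 1/pi,  sqrt (7)/7,sqrt(3),  sqrt( 7) , E,pi, sqrt( 11),sqrt(15),17,  20,40.38, 61,71,83,35*sqrt(11) ]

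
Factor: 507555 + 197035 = 2^1*5^1*70459^1 = 704590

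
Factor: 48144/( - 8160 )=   -  59/10 = - 2^( - 1 )*5^(-1 ) * 59^1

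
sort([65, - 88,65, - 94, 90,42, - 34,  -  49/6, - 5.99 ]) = [ - 94, - 88, - 34, - 49/6, - 5.99,42,65,65,90]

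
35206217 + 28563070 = 63769287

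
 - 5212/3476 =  -2  +  435/869 = -1.50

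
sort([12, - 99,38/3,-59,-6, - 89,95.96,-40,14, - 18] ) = [ -99,  -  89, - 59, - 40, - 18, - 6, 12,38/3,14,95.96]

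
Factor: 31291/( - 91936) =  - 2407/7072=- 2^( - 5)*13^( - 1)*17^( - 1)*29^1*83^1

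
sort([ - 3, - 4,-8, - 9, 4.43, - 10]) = [ - 10, - 9, - 8, - 4, - 3,4.43 ] 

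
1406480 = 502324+904156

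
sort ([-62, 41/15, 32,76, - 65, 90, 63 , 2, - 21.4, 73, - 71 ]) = [ - 71, - 65, - 62, - 21.4,2,41/15 , 32, 63, 73,76 , 90]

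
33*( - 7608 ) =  - 251064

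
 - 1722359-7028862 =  - 8751221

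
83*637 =52871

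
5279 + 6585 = 11864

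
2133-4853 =-2720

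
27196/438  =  13598/219  =  62.09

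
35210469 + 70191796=105402265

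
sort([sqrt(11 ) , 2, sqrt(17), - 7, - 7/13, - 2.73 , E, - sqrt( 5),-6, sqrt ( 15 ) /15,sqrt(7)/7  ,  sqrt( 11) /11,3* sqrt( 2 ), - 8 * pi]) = [ - 8 * pi, - 7, - 6, - 2.73, - sqrt(5), - 7/13, sqrt (15 ) /15,sqrt(11)/11 , sqrt( 7 )/7,2 , E , sqrt(11 ),sqrt (17), 3* sqrt(2)]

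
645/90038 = 645/90038=0.01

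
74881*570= 42682170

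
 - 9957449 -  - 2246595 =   -  7710854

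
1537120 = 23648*65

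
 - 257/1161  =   - 1 + 904/1161 = - 0.22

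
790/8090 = 79/809 = 0.10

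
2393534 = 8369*286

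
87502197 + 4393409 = 91895606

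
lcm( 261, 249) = 21663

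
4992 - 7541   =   - 2549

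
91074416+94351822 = 185426238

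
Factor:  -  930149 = -11^1 * 84559^1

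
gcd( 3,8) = 1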